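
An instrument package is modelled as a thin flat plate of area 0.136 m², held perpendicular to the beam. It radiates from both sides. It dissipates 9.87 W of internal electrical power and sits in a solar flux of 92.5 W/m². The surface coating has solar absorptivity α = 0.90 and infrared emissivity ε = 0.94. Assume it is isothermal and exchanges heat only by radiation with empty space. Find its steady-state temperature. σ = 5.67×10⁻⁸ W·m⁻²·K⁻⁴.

At steady state, absorbed solar power + internal power = radiated power.
Absorbed: α·S·A_cross = 0.90·92.5·0.1360 = 11.32 W (cross-section A).
Total input = 11.32 + 9.87 = 21.19 W.
Radiated: εσ·A_surf·T⁴ with A_surf = 2A = 0.2720 m².
T⁴ = 21.19/(0.94·5.67×10⁻⁸·0.2720) = 1.462×10⁹ K⁴.

T ≈ 196 K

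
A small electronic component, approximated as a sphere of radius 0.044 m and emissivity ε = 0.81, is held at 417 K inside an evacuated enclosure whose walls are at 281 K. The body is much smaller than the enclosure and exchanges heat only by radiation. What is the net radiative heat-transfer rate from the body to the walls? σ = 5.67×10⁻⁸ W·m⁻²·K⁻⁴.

For a small grey body in a large enclosure: P_net = εσA(T_body⁴ − T_wall⁴).
A = 4πr² = 0.02433 m²; T_body⁴ − T_wall⁴ = 3.024×10¹⁰ − 6.235×10⁹ = 2.400×10¹⁰ K⁴.
|P_net| = 0.81·5.67×10⁻⁸·0.02433·2.400×10¹⁰.

P_net ≈ 26.8 W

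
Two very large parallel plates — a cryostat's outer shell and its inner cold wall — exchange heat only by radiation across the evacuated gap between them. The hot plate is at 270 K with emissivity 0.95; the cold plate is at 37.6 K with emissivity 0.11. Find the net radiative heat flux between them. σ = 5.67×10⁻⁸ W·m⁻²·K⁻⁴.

q ≈ 32.9 W/m²

For two infinite grey parallel plates, q = σ(T₁⁴ − T₂⁴)/(1/ε₁ + 1/ε₂ − 1).
T₁⁴ − T₂⁴ = 5.314×10⁹ − 1.999×10⁶ = 5.312×10⁹ K⁴.
1/ε₁ + 1/ε₂ − 1 = 1.053 + 9.091 − 1 = 9.144.
q = 5.67×10⁻⁸ × 5.312×10⁹ / 9.144.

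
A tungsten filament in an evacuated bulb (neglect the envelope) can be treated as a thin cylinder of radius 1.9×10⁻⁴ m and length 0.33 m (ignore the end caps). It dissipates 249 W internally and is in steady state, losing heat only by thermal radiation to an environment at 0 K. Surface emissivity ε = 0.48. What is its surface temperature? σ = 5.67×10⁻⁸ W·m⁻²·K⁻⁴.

T ≈ 2200 K

Steady state: internal power = radiated power, P = εσA T⁴.
Radiating area A = 2πrL = 3.940×10⁻⁴ m².
T⁴ = P/(εσA) = 249/(0.48·5.67×10⁻⁸·3.940×10⁻⁴) = 2.322×10¹³ K⁴.
T = (2.322×10¹³)^(1/4).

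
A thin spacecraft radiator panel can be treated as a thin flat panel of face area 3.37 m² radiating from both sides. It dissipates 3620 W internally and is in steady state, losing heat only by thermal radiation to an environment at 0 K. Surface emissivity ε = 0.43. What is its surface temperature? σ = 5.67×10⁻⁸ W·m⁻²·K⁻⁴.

Steady state: internal power = radiated power, P = εσA T⁴.
Radiating area A = 2·3.37 = 6.740 m².
T⁴ = P/(εσA) = 3620/(0.43·5.67×10⁻⁸·6.740) = 2.203×10¹⁰ K⁴.
T = (2.203×10¹⁰)^(1/4).

T ≈ 385 K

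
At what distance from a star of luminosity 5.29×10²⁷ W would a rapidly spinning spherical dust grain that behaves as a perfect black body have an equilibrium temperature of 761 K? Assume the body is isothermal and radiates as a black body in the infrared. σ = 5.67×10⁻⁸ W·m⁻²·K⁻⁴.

For an isothermal black-emitting sphere, (1−a)S·πr² = σ·4πr²·T⁴ ⇒ S = 4σT⁴/(1−a).
S = 4·5.67×10⁻⁸·(761)⁴/1.00 = 76060 W/m².
Flux falls as S = L/(4πd²), so d = √(L/(4πS)) = √(5.29×10²⁷/(4π·76060)).

d ≈ 7.44×10¹⁰ m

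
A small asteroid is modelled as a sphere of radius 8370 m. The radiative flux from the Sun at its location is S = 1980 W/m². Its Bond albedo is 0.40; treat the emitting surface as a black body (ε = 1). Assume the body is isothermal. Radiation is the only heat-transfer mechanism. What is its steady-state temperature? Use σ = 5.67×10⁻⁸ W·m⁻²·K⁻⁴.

At equilibrium, absorbed power = emitted power.
Absorbing cross-section = πr² = 2.201×10⁸ m²; emitting surface = 4πr² = 8.804×10⁸ m² (ratio 4).
(1−a)S·A_cross = εσ·A_surf·T⁴  ⇒  T⁴ = (1−a)S/(4σ).
T⁴ = 0.600·1980/(4·5.67×10⁻⁸) = 5.238×10⁹ K⁴.
T = (5.238×10⁹)^(1/4).

T ≈ 269 K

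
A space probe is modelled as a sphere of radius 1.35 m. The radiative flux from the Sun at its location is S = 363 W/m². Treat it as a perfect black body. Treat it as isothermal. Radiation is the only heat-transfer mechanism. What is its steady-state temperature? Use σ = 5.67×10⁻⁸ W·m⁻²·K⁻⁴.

T ≈ 200 K

At equilibrium, absorbed power = emitted power.
Absorbing cross-section = πr² = 5.726 m²; emitting surface = 4πr² = 22.90 m² (ratio 4).
S·A_cross = εσ·A_surf·T⁴  ⇒  T⁴ = S/(4σ).
T⁴ = 1.00·363/(4·5.67×10⁻⁸) = 1.601×10⁹ K⁴.
T = (1.601×10⁹)^(1/4).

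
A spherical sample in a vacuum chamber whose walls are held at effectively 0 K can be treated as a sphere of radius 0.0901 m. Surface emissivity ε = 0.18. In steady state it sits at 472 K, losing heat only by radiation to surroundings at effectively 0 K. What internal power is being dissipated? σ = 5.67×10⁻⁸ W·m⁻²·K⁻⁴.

Steady state: P = εσA T⁴.
A = 4πr² = 0.1020 m²; T⁴ = (472)⁴ = 4.963×10¹⁰ K⁴.
P = 0.18 × 5.67×10⁻⁸ × 0.1020 × 4.963×10¹⁰.

P ≈ 51.7 W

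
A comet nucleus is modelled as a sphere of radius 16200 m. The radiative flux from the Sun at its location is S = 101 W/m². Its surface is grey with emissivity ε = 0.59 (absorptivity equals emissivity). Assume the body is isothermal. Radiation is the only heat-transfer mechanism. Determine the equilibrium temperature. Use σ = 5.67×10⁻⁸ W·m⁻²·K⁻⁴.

T ≈ 145 K

At equilibrium, absorbed power = emitted power.
Absorbing cross-section = πr² = 8.245×10⁸ m²; emitting surface = 4πr² = 3.298×10⁹ m² (ratio 4).
εS·A_cross = εσ·A_surf·T⁴  ⇒  T⁴ = S/(4σ)   (ε cancels).
T⁴ = 101/(4·5.67×10⁻⁸) = 4.453×10⁸ K⁴.
T = (4.453×10⁸)^(1/4).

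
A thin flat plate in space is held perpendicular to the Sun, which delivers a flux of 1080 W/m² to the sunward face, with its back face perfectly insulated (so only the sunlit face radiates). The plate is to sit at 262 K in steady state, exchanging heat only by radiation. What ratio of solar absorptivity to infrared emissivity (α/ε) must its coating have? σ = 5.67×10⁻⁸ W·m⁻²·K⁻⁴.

Balance: αS·A = εσ·1A·T⁴ ⇒ α/ε = σT⁴/S.
α/ε = 5.67×10⁻⁸·(262)⁴/1080 = 5.67×10⁻⁸·4.712×10⁹/1080.

α/ε ≈ 0.247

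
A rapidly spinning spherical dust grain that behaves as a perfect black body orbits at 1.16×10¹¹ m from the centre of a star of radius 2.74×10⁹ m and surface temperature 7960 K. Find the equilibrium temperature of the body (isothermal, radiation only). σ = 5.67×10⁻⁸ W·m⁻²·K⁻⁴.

The star's surface emits σT_*⁴; at distance d the flux is S = σT_*⁴(R_*/d)².
S = 5.67×10⁻⁸·(7960)⁴·(2.74×10⁹/1.16×10¹¹)² = 1.270×10⁵ W/m².
For an isothermal sphere T⁴ = (1−a)S/(4σ) = 5.600×10¹¹ K⁴.

T ≈ 865 K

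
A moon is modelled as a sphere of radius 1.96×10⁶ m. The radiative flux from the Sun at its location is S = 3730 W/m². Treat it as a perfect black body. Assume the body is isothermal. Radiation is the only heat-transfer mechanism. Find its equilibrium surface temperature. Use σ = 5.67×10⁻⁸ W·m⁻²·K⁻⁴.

T ≈ 358 K

At equilibrium, absorbed power = emitted power.
Absorbing cross-section = πr² = 1.207×10¹³ m²; emitting surface = 4πr² = 4.827×10¹³ m² (ratio 4).
S·A_cross = εσ·A_surf·T⁴  ⇒  T⁴ = S/(4σ).
T⁴ = 1.00·3730/(4·5.67×10⁻⁸) = 1.645×10¹⁰ K⁴.
T = (1.645×10¹⁰)^(1/4).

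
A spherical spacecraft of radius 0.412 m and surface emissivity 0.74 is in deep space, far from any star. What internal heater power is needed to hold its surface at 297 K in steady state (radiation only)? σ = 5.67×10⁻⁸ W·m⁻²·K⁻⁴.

P = εσ·4πr²·T⁴.
4πr² = 2.133 m²; T⁴ = 7.781×10⁹ K⁴.
P = 0.74·5.67×10⁻⁸·2.133·7.781×10⁹.

P ≈ 696 W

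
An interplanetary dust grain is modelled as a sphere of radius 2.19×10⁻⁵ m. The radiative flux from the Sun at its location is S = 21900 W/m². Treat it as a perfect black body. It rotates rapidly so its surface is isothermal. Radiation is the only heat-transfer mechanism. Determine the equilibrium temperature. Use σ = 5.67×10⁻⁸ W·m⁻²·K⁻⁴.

T ≈ 557 K

At equilibrium, absorbed power = emitted power.
Absorbing cross-section = πr² = 1.507×10⁻⁹ m²; emitting surface = 4πr² = 6.027×10⁻⁹ m² (ratio 4).
S·A_cross = εσ·A_surf·T⁴  ⇒  T⁴ = S/(4σ).
T⁴ = 1.00·21900/(4·5.67×10⁻⁸) = 9.656×10¹⁰ K⁴.
T = (9.656×10¹⁰)^(1/4).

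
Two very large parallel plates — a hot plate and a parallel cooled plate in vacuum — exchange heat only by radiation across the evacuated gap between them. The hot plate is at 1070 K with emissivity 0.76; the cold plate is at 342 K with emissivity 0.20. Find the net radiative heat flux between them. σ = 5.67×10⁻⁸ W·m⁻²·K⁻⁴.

q ≈ 13800 W/m²

For two infinite grey parallel plates, q = σ(T₁⁴ − T₂⁴)/(1/ε₁ + 1/ε₂ − 1).
T₁⁴ − T₂⁴ = 1.311×10¹² − 1.368×10¹⁰ = 1.297×10¹² K⁴.
1/ε₁ + 1/ε₂ − 1 = 1.316 + 5.000 − 1 = 5.316.
q = 5.67×10⁻⁸ × 1.297×10¹² / 5.316.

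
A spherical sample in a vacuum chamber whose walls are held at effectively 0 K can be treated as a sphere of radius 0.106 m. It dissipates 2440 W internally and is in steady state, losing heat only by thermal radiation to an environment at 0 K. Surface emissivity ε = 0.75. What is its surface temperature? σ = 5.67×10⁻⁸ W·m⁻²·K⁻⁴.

Steady state: internal power = radiated power, P = εσA T⁴.
Radiating area A = 4πr² = 0.1412 m².
T⁴ = P/(εσA) = 2440/(0.75·5.67×10⁻⁸·0.1412) = 4.064×10¹¹ K⁴.
T = (4.064×10¹¹)^(1/4).

T ≈ 798 K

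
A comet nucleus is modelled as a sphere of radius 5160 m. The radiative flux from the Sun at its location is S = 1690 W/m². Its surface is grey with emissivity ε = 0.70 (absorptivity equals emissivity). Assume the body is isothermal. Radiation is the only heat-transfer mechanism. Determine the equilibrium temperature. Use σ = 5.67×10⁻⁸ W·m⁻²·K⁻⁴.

At equilibrium, absorbed power = emitted power.
Absorbing cross-section = πr² = 8.365×10⁷ m²; emitting surface = 4πr² = 3.346×10⁸ m² (ratio 4).
εS·A_cross = εσ·A_surf·T⁴  ⇒  T⁴ = S/(4σ)   (ε cancels).
T⁴ = 1690/(4·5.67×10⁻⁸) = 7.451×10⁹ K⁴.
T = (7.451×10⁹)^(1/4).

T ≈ 294 K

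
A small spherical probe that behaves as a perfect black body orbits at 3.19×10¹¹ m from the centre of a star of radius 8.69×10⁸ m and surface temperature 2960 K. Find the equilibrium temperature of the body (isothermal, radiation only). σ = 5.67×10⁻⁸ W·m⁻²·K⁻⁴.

T ≈ 109 K

The star's surface emits σT_*⁴; at distance d the flux is S = σT_*⁴(R_*/d)².
S = 5.67×10⁻⁸·(2960)⁴·(8.69×10⁸/3.19×10¹¹)² = 32.30 W/m².
For an isothermal sphere T⁴ = (1−a)S/(4σ) = 1.424×10⁸ K⁴.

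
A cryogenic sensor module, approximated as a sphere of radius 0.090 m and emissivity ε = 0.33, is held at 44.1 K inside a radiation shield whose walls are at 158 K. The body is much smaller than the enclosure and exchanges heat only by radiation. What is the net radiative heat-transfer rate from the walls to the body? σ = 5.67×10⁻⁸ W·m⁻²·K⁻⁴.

For a small grey body in a large enclosure: P_net = εσA(T_body⁴ − T_wall⁴).
A = 4πr² = 0.1018 m²; T_body⁴ − T_wall⁴ = 3.782×10⁶ − 6.232×10⁸ = -6.194×10⁸ K⁴.
|P_net| = 0.33·5.67×10⁻⁸·0.1018·6.194×10⁸.

P_net ≈ 1.18 W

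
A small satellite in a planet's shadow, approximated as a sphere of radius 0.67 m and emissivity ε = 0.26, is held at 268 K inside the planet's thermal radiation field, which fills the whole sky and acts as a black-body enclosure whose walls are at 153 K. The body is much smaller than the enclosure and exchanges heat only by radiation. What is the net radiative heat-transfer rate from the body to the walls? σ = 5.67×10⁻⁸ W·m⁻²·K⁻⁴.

P_net ≈ 383 W

For a small grey body in a large enclosure: P_net = εσA(T_body⁴ − T_wall⁴).
A = 4πr² = 5.641 m²; T_body⁴ − T_wall⁴ = 5.159×10⁹ − 5.480×10⁸ = 4.611×10⁹ K⁴.
|P_net| = 0.26·5.67×10⁻⁸·5.641·4.611×10⁹.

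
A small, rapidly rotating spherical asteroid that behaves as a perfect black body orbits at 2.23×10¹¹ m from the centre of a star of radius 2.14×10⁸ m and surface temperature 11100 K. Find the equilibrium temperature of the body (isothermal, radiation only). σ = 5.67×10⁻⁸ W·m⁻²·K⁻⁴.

T ≈ 243 K

The star's surface emits σT_*⁴; at distance d the flux is S = σT_*⁴(R_*/d)².
S = 5.67×10⁻⁸·(11100)⁴·(2.14×10⁸/2.23×10¹¹)² = 792.7 W/m².
For an isothermal sphere T⁴ = (1−a)S/(4σ) = 3.495×10⁹ K⁴.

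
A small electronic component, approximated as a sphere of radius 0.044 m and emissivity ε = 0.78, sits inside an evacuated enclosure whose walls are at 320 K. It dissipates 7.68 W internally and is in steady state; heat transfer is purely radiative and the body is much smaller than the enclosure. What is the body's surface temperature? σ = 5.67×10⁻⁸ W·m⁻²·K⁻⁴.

T ≈ 364 K

For a small grey body in a large enclosure, net radiated power = εσA(T⁴ − T_w⁴).
Steady state: P = εσA(T⁴ − T_w⁴) with A = 4πr² = 0.02433 m².
T⁴ = P/(εσA) + T_w⁴ = 7.68/(0.78·5.67×10⁻⁸·0.02433) + (320)⁴
    = 7.138×10⁹ + 1.049×10¹⁰ = 1.762×10¹⁰ K⁴.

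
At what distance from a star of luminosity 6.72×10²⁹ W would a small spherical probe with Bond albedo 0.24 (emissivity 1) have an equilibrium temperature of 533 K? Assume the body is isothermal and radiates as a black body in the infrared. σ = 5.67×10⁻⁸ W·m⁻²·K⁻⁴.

d ≈ 1.49×10¹² m

For an isothermal black-emitting sphere, (1−a)S·πr² = σ·4πr²·T⁴ ⇒ S = 4σT⁴/(1−a).
S = 4·5.67×10⁻⁸·(533)⁴/0.760 = 24080 W/m².
Flux falls as S = L/(4πd²), so d = √(L/(4πS)) = √(6.72×10²⁹/(4π·24080)).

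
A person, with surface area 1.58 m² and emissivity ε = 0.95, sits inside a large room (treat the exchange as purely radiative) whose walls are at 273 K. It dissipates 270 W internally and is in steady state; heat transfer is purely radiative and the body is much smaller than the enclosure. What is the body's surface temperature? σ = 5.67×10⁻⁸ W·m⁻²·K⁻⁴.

T ≈ 306 K

For a small grey body in a large enclosure, net radiated power = εσA(T⁴ − T_w⁴).
Steady state: P = εσA(T⁴ − T_w⁴) with A = 1.58 m².
T⁴ = P/(εσA) + T_w⁴ = 270/(0.95·5.67×10⁻⁸·1.580) + (273)⁴
    = 3.172×10⁹ + 5.555×10⁹ = 8.727×10⁹ K⁴.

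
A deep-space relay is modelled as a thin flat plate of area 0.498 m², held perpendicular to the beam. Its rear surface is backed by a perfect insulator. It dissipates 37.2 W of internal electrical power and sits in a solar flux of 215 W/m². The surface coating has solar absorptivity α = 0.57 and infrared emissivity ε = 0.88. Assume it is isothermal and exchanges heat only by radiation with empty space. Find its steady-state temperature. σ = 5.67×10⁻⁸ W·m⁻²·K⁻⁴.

At steady state, absorbed solar power + internal power = radiated power.
Absorbed: α·S·A_cross = 0.57·215·0.4980 = 61.03 W (cross-section A).
Total input = 61.03 + 37.2 = 98.23 W.
Radiated: εσ·A_surf·T⁴ with A_surf = A = 0.4980 m².
T⁴ = 98.23/(0.88·5.67×10⁻⁸·0.4980) = 3.953×10⁹ K⁴.

T ≈ 251 K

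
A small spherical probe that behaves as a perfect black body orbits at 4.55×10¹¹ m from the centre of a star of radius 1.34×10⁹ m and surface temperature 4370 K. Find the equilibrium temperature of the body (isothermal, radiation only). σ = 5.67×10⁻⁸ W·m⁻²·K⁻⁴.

The star's surface emits σT_*⁴; at distance d the flux is S = σT_*⁴(R_*/d)².
S = 5.67×10⁻⁸·(4370)⁴·(1.34×10⁹/4.55×10¹¹)² = 179.3 W/m².
For an isothermal sphere T⁴ = (1−a)S/(4σ) = 7.908×10⁸ K⁴.

T ≈ 168 K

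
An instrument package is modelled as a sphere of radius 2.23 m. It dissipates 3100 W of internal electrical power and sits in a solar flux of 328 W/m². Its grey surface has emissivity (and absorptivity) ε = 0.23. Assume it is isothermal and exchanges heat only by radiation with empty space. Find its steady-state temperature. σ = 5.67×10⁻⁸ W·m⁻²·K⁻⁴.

At steady state, absorbed solar power + internal power = radiated power.
Absorbed: α·S·A_cross = 0.23·328·15.62 = 1179 W (cross-section πr²).
Total input = 1179 + 3100 = 4279 W.
Radiated: εσ·A_surf·T⁴ with A_surf = 4πr² = 62.49 m².
T⁴ = 4279/(0.23·5.67×10⁻⁸·62.49) = 5.250×10⁹ K⁴.

T ≈ 269 K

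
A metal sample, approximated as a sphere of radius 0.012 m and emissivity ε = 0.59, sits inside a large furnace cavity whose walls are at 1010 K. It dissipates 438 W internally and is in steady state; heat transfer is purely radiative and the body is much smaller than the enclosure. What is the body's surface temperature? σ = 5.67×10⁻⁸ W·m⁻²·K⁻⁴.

For a small grey body in a large enclosure, net radiated power = εσA(T⁴ − T_w⁴).
Steady state: P = εσA(T⁴ − T_w⁴) with A = 4πr² = 0.001810 m².
T⁴ = P/(εσA) + T_w⁴ = 438/(0.59·5.67×10⁻⁸·0.001810) + (1010)⁴
    = 7.235×10¹² + 1.041×10¹² = 8.276×10¹² K⁴.

T ≈ 1700 K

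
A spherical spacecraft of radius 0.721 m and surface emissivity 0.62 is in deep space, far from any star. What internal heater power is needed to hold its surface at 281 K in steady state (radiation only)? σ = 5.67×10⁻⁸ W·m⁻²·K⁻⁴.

P = εσ·4πr²·T⁴.
4πr² = 6.533 m²; T⁴ = 6.235×10⁹ K⁴.
P = 0.62·5.67×10⁻⁸·6.533·6.235×10⁹.

P ≈ 1430 W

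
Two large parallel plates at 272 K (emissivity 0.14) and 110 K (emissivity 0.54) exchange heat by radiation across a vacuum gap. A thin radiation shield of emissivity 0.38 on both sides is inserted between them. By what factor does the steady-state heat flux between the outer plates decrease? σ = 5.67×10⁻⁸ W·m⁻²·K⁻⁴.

factor ≈ 1.53

Without shield: q₀ = σΔ(T⁴)/(1/ε₁+1/ε₂−1) with denominator 7.995.
With shield the two gaps are in series; the resistances add: (1/ε₁+1/ε_s−1)+(1/ε_s+1/ε₂−1) = 8.774+3.483 = 12.26.
Heat-flux ratio q₀/q = 12.26/7.995.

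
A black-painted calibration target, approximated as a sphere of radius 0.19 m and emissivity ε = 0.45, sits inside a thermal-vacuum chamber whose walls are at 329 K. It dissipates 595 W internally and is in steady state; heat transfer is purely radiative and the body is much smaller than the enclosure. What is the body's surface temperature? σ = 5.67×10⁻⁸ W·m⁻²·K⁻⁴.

For a small grey body in a large enclosure, net radiated power = εσA(T⁴ − T_w⁴).
Steady state: P = εσA(T⁴ − T_w⁴) with A = 4πr² = 0.4536 m².
T⁴ = P/(εσA) + T_w⁴ = 595/(0.45·5.67×10⁻⁸·0.4536) + (329)⁴
    = 5.140×10¹⁰ + 1.172×10¹⁰ = 6.312×10¹⁰ K⁴.

T ≈ 501 K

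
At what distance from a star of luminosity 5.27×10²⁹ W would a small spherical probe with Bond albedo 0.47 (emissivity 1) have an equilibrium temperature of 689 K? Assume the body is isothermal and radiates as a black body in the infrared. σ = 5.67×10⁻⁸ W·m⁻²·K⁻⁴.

d ≈ 6.59×10¹¹ m

For an isothermal black-emitting sphere, (1−a)S·πr² = σ·4πr²·T⁴ ⇒ S = 4σT⁴/(1−a).
S = 4·5.67×10⁻⁸·(689)⁴/0.530 = 96440 W/m².
Flux falls as S = L/(4πd²), so d = √(L/(4πS)) = √(5.27×10²⁹/(4π·96440)).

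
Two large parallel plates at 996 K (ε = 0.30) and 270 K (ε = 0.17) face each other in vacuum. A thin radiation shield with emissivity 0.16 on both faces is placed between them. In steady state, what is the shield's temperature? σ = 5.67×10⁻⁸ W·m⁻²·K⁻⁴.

In steady state the net flux on the hot side equals that on the cold side.
σ(T₁⁴−T_s⁴)/D₁ = σ(T_s⁴−T₂⁴)/D₂, with D₁ = 1/ε₁+1/ε_s−1 = 8.583, D₂ = 1/ε_s+1/ε₂−1 = 11.13.
Solve for T_s⁴: T_s⁴ = (D₂·T₁⁴ + D₁·T₂⁴)/(D₁+D₂) = 5.580×10¹¹ K⁴.

T_s ≈ 864 K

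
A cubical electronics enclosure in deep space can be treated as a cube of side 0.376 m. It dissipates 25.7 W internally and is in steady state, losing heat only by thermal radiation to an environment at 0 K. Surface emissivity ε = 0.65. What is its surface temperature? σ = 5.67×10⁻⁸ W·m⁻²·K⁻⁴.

Steady state: internal power = radiated power, P = εσA T⁴.
Radiating area A = 6L² = 0.8483 m².
T⁴ = P/(εσA) = 25.7/(0.65·5.67×10⁻⁸·0.8483) = 8.221×10⁸ K⁴.
T = (8.221×10⁸)^(1/4).

T ≈ 169 K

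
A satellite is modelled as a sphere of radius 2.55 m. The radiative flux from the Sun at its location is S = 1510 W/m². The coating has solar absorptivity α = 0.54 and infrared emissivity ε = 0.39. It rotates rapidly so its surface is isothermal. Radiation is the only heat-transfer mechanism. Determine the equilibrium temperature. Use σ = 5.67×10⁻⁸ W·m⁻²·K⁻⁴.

T ≈ 310 K

At equilibrium, absorbed power = emitted power.
Absorbing cross-section = πr² = 20.43 m²; emitting surface = 4πr² = 81.71 m² (ratio 4).
αS·A_cross = εσ·A_surf·T⁴  ⇒  T⁴ = αS/(ε·4σ).
T⁴ = 0.540·1510/(0.39·4·5.67×10⁻⁸) = 9.219×10⁹ K⁴.
T = (9.219×10⁹)^(1/4).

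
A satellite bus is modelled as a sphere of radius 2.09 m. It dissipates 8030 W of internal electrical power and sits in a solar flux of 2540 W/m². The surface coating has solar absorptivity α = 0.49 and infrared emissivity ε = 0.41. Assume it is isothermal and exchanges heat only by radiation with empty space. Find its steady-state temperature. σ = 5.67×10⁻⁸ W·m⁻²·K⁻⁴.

T ≈ 375 K

At steady state, absorbed solar power + internal power = radiated power.
Absorbed: α·S·A_cross = 0.49·2540·13.72 = 17080 W (cross-section πr²).
Total input = 17080 + 8030 = 25110 W.
Radiated: εσ·A_surf·T⁴ with A_surf = 4πr² = 54.89 m².
T⁴ = 25110/(0.41·5.67×10⁻⁸·54.89) = 1.968×10¹⁰ K⁴.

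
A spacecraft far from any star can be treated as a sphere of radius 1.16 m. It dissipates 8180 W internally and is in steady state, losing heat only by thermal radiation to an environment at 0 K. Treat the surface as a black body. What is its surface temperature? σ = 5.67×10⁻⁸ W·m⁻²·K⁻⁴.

Steady state: internal power = radiated power, P = εσA T⁴.
Radiating area A = 4πr² = 16.91 m².
T⁴ = P/(εσA) = 8180/(1.0·5.67×10⁻⁸·16.91) = 8.532×10⁹ K⁴.
T = (8.532×10⁹)^(1/4).

T ≈ 304 K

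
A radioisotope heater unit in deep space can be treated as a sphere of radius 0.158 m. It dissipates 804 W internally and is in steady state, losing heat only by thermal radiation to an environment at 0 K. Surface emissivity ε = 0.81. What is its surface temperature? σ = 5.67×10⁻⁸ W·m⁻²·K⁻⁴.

Steady state: internal power = radiated power, P = εσA T⁴.
Radiating area A = 4πr² = 0.3137 m².
T⁴ = P/(εσA) = 804/(0.81·5.67×10⁻⁸·0.3137) = 5.580×10¹⁰ K⁴.
T = (5.580×10¹⁰)^(1/4).

T ≈ 486 K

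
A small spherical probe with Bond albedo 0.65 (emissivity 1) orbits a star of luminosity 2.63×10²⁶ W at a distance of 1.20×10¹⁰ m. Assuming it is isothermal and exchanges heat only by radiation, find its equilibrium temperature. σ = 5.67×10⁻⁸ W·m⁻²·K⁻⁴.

T ≈ 688 K

First find the stellar flux at distance d: S = L/(4πd²) = 2.63×10²⁶/(4π·(1.20×10¹⁰)²) = 1.453×10⁵ W/m².
For an isothermal sphere, absorbed (1−a)S·πr² = emitted σ·4πr²·T⁴, so T⁴ = (1−a)S/(4σ).
T⁴ = 0.350·1.453×10⁵/(4·5.67×10⁻⁸) = 2.243×10¹¹ K⁴.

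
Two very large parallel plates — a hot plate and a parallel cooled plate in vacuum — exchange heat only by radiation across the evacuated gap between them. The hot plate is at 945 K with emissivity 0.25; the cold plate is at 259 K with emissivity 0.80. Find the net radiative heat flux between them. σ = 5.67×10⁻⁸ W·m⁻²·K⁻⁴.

For two infinite grey parallel plates, q = σ(T₁⁴ − T₂⁴)/(1/ε₁ + 1/ε₂ − 1).
T₁⁴ − T₂⁴ = 7.975×10¹¹ − 4.500×10⁹ = 7.930×10¹¹ K⁴.
1/ε₁ + 1/ε₂ − 1 = 4.000 + 1.250 − 1 = 4.250.
q = 5.67×10⁻⁸ × 7.930×10¹¹ / 4.250.

q ≈ 10600 W/m²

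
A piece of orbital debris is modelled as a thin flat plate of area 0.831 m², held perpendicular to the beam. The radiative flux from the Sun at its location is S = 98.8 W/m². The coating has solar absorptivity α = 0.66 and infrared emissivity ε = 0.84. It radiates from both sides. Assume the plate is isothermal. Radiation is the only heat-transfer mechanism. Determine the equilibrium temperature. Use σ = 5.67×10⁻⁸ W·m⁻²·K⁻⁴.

At equilibrium, absorbed power = emitted power.
Absorbing cross-section = A = 0.8310 m²; emitting surface = 2A = 1.662 m² (ratio 2).
αS·A_cross = εσ·A_surf·T⁴  ⇒  T⁴ = αS/(ε·2σ).
T⁴ = 0.660·98.8/(0.84·2·5.67×10⁻⁸) = 6.846×10⁸ K⁴.
T = (6.846×10⁸)^(1/4).

T ≈ 162 K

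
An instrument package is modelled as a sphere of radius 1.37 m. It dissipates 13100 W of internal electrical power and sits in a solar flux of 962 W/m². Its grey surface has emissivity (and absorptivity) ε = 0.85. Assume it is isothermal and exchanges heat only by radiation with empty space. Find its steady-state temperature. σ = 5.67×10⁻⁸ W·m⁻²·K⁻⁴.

T ≈ 354 K

At steady state, absorbed solar power + internal power = radiated power.
Absorbed: α·S·A_cross = 0.85·962·5.896 = 4822 W (cross-section πr²).
Total input = 4822 + 13100 = 17920 W.
Radiated: εσ·A_surf·T⁴ with A_surf = 4πr² = 23.59 m².
T⁴ = 17920/(0.85·5.67×10⁻⁸·23.59) = 1.577×10¹⁰ K⁴.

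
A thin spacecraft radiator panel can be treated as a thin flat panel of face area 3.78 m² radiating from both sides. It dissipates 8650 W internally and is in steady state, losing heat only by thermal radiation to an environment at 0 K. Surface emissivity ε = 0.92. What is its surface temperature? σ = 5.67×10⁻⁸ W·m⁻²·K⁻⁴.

Steady state: internal power = radiated power, P = εσA T⁴.
Radiating area A = 2·3.78 = 7.560 m².
T⁴ = P/(εσA) = 8650/(0.92·5.67×10⁻⁸·7.560) = 2.193×10¹⁰ K⁴.
T = (2.193×10¹⁰)^(1/4).

T ≈ 385 K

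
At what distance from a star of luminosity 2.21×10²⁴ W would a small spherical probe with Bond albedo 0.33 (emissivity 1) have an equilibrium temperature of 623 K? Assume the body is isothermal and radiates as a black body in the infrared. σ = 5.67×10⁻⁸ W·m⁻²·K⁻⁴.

For an isothermal black-emitting sphere, (1−a)S·πr² = σ·4πr²·T⁴ ⇒ S = 4σT⁴/(1−a).
S = 4·5.67×10⁻⁸·(623)⁴/0.670 = 50990 W/m².
Flux falls as S = L/(4πd²), so d = √(L/(4πS)) = √(2.21×10²⁴/(4π·50990)).

d ≈ 1.86×10⁹ m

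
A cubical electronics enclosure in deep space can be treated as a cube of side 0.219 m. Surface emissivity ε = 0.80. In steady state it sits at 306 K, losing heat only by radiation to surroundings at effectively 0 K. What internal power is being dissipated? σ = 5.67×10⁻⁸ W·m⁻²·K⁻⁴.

Steady state: P = εσA T⁴.
A = 6L² = 0.2878 m²; T⁴ = (306)⁴ = 8.768×10⁹ K⁴.
P = 0.80 × 5.67×10⁻⁸ × 0.2878 × 8.768×10⁹.

P ≈ 114 W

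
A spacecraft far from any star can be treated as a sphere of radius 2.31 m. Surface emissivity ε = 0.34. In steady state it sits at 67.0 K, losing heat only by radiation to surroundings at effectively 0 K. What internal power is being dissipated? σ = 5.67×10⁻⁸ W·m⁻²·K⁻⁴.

P ≈ 26.0 W

Steady state: P = εσA T⁴.
A = 4πr² = 67.06 m²; T⁴ = (67.0)⁴ = 2.015×10⁷ K⁴.
P = 0.34 × 5.67×10⁻⁸ × 67.06 × 2.015×10⁷.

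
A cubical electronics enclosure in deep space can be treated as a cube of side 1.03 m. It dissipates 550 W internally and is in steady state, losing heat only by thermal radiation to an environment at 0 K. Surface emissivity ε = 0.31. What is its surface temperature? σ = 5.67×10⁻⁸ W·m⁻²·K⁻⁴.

Steady state: internal power = radiated power, P = εσA T⁴.
Radiating area A = 6L² = 6.365 m².
T⁴ = P/(εσA) = 550/(0.31·5.67×10⁻⁸·6.365) = 4.916×10⁹ K⁴.
T = (4.916×10⁹)^(1/4).

T ≈ 265 K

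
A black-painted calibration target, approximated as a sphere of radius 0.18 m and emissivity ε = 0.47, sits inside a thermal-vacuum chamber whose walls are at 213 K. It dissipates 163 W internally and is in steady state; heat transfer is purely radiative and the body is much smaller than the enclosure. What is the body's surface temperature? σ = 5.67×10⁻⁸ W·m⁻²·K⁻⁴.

T ≈ 362 K

For a small grey body in a large enclosure, net radiated power = εσA(T⁴ − T_w⁴).
Steady state: P = εσA(T⁴ − T_w⁴) with A = 4πr² = 0.4072 m².
T⁴ = P/(εσA) + T_w⁴ = 163/(0.47·5.67×10⁻⁸·0.4072) + (213)⁴
    = 1.502×10¹⁰ + 2.058×10⁹ = 1.708×10¹⁰ K⁴.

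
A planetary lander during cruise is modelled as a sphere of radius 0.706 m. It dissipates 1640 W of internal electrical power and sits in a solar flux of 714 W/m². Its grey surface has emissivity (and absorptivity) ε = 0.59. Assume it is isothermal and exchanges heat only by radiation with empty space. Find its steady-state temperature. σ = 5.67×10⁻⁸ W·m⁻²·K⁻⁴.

At steady state, absorbed solar power + internal power = radiated power.
Absorbed: α·S·A_cross = 0.59·714·1.566 = 659.6 W (cross-section πr²).
Total input = 659.6 + 1640 = 2300 W.
Radiated: εσ·A_surf·T⁴ with A_surf = 4πr² = 6.264 m².
T⁴ = 2300/(0.59·5.67×10⁻⁸·6.264) = 1.098×10¹⁰ K⁴.

T ≈ 324 K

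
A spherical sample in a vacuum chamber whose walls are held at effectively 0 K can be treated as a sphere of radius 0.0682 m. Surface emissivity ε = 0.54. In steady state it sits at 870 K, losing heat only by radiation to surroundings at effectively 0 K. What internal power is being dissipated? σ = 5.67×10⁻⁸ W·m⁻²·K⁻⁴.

Steady state: P = εσA T⁴.
A = 4πr² = 0.05845 m²; T⁴ = (870)⁴ = 5.729×10¹¹ K⁴.
P = 0.54 × 5.67×10⁻⁸ × 0.05845 × 5.729×10¹¹.

P ≈ 1030 W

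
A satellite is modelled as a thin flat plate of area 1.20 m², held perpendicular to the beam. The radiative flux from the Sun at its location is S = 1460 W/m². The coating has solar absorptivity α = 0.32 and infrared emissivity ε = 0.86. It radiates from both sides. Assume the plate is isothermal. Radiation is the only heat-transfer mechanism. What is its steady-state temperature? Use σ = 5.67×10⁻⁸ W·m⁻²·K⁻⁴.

At equilibrium, absorbed power = emitted power.
Absorbing cross-section = A = 1.200 m²; emitting surface = 2A = 2.400 m² (ratio 2).
αS·A_cross = εσ·A_surf·T⁴  ⇒  T⁴ = αS/(ε·2σ).
T⁴ = 0.320·1460/(0.86·2·5.67×10⁻⁸) = 4.791×10⁹ K⁴.
T = (4.791×10⁹)^(1/4).

T ≈ 263 K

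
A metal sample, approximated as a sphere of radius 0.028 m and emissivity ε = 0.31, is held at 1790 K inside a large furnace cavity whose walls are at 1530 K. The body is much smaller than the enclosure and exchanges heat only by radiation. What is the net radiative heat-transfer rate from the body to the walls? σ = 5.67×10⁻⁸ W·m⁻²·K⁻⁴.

P_net ≈ 829 W

For a small grey body in a large enclosure: P_net = εσA(T_body⁴ − T_wall⁴).
A = 4πr² = 0.009852 m²; T_body⁴ − T_wall⁴ = 1.027×10¹³ − 5.480×10¹² = 4.786×10¹² K⁴.
|P_net| = 0.31·5.67×10⁻⁸·0.009852·4.786×10¹².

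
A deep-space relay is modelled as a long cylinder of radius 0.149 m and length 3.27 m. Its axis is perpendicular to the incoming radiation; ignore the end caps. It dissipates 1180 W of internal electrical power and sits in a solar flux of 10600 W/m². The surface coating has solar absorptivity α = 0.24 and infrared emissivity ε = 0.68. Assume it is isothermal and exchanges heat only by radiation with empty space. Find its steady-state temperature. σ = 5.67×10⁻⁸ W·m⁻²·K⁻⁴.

T ≈ 420 K

At steady state, absorbed solar power + internal power = radiated power.
Absorbed: α·S·A_cross = 0.24·10600·0.9745 = 2479 W (cross-section 2rL).
Total input = 2479 + 1180 = 3659 W.
Radiated: εσ·A_surf·T⁴ with A_surf = 2πrL = 3.061 m².
T⁴ = 3659/(0.68·5.67×10⁻⁸·3.061) = 3.100×10¹⁰ K⁴.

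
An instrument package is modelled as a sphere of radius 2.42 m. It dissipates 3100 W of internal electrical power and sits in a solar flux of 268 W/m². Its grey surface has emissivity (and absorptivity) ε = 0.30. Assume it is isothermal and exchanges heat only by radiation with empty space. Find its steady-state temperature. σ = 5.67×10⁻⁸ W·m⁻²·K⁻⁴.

At steady state, absorbed solar power + internal power = radiated power.
Absorbed: α·S·A_cross = 0.30·268·18.40 = 1479 W (cross-section πr²).
Total input = 1479 + 3100 = 4579 W.
Radiated: εσ·A_surf·T⁴ with A_surf = 4πr² = 73.59 m².
T⁴ = 4579/(0.30·5.67×10⁻⁸·73.59) = 3.658×10⁹ K⁴.

T ≈ 246 K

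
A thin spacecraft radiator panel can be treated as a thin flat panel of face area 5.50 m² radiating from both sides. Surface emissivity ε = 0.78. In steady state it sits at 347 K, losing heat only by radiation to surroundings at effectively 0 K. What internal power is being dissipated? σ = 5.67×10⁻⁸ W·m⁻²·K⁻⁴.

Steady state: P = εσA T⁴.
A = 2·5.50 = 11.00 m²; T⁴ = (347)⁴ = 1.450×10¹⁰ K⁴.
P = 0.78 × 5.67×10⁻⁸ × 11.00 × 1.450×10¹⁰.

P ≈ 7050 W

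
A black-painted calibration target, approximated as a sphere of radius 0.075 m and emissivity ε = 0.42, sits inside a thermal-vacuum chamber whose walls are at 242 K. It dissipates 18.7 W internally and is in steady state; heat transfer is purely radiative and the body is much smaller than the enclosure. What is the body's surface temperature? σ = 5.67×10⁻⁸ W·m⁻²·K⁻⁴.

For a small grey body in a large enclosure, net radiated power = εσA(T⁴ − T_w⁴).
Steady state: P = εσA(T⁴ − T_w⁴) with A = 4πr² = 0.07069 m².
T⁴ = P/(εσA) + T_w⁴ = 18.7/(0.42·5.67×10⁻⁸·0.07069) + (242)⁴
    = 1.111×10¹⁰ + 3.430×10⁹ = 1.454×10¹⁰ K⁴.

T ≈ 347 K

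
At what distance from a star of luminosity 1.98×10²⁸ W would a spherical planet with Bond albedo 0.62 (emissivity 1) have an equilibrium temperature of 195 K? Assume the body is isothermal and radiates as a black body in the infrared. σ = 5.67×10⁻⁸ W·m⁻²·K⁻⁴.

For an isothermal black-emitting sphere, (1−a)S·πr² = σ·4πr²·T⁴ ⇒ S = 4σT⁴/(1−a).
S = 4·5.67×10⁻⁸·(195)⁴/0.380 = 863.0 W/m².
Flux falls as S = L/(4πd²), so d = √(L/(4πS)) = √(1.98×10²⁸/(4π·863.0)).

d ≈ 1.35×10¹² m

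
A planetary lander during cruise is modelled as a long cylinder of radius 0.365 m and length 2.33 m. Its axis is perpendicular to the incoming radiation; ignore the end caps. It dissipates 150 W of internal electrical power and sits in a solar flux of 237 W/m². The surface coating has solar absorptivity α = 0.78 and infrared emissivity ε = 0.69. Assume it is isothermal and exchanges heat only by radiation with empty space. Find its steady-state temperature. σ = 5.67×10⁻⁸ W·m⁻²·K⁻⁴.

T ≈ 217 K

At steady state, absorbed solar power + internal power = radiated power.
Absorbed: α·S·A_cross = 0.78·237·1.701 = 314.4 W (cross-section 2rL).
Total input = 314.4 + 150 = 464.4 W.
Radiated: εσ·A_surf·T⁴ with A_surf = 2πrL = 5.344 m².
T⁴ = 464.4/(0.69·5.67×10⁻⁸·5.344) = 2.222×10⁹ K⁴.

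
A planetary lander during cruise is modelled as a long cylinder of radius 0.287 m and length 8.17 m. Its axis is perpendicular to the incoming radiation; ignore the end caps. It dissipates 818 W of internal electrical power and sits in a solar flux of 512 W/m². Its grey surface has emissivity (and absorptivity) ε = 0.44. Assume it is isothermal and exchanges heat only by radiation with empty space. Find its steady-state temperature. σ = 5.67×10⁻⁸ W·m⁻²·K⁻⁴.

T ≈ 267 K

At steady state, absorbed solar power + internal power = radiated power.
Absorbed: α·S·A_cross = 0.44·512·4.690 = 1056 W (cross-section 2rL).
Total input = 1056 + 818 = 1874 W.
Radiated: εσ·A_surf·T⁴ with A_surf = 2πrL = 14.73 m².
T⁴ = 1874/(0.44·5.67×10⁻⁸·14.73) = 5.100×10⁹ K⁴.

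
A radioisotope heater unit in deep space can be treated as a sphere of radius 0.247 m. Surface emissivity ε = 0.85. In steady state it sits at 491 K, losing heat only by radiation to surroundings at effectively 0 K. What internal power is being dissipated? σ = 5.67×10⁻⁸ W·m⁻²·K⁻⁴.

P ≈ 2150 W

Steady state: P = εσA T⁴.
A = 4πr² = 0.7667 m²; T⁴ = (491)⁴ = 5.812×10¹⁰ K⁴.
P = 0.85 × 5.67×10⁻⁸ × 0.7667 × 5.812×10¹⁰.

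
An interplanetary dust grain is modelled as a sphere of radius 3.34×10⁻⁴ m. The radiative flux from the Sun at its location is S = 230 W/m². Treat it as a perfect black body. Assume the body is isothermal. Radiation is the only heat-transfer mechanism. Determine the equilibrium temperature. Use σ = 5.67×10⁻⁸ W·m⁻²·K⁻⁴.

T ≈ 178 K

At equilibrium, absorbed power = emitted power.
Absorbing cross-section = πr² = 3.505×10⁻⁷ m²; emitting surface = 4πr² = 1.402×10⁻⁶ m² (ratio 4).
S·A_cross = εσ·A_surf·T⁴  ⇒  T⁴ = S/(4σ).
T⁴ = 1.00·230/(4·5.67×10⁻⁸) = 1.014×10⁹ K⁴.
T = (1.014×10⁹)^(1/4).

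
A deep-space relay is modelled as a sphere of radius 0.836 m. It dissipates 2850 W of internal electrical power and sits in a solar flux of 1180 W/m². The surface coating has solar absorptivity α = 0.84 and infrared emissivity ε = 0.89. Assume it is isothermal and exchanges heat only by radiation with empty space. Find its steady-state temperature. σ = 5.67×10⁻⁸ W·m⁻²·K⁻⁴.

At steady state, absorbed solar power + internal power = radiated power.
Absorbed: α·S·A_cross = 0.84·1180·2.196 = 2176 W (cross-section πr²).
Total input = 2176 + 2850 = 5026 W.
Radiated: εσ·A_surf·T⁴ with A_surf = 4πr² = 8.783 m².
T⁴ = 5026/(0.89·5.67×10⁻⁸·8.783) = 1.134×10¹⁰ K⁴.

T ≈ 326 K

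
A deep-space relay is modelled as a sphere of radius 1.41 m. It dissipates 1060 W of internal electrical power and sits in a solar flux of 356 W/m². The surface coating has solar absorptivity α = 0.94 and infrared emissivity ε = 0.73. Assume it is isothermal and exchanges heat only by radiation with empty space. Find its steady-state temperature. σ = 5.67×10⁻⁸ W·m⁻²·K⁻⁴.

At steady state, absorbed solar power + internal power = radiated power.
Absorbed: α·S·A_cross = 0.94·356·6.246 = 2090 W (cross-section πr²).
Total input = 2090 + 1060 = 3150 W.
Radiated: εσ·A_surf·T⁴ with A_surf = 4πr² = 24.98 m².
T⁴ = 3150/(0.73·5.67×10⁻⁸·24.98) = 3.046×10⁹ K⁴.

T ≈ 235 K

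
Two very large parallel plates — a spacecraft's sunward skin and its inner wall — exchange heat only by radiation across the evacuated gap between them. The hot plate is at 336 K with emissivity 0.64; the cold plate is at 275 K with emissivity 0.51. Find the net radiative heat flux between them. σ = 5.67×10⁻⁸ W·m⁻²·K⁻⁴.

For two infinite grey parallel plates, q = σ(T₁⁴ − T₂⁴)/(1/ε₁ + 1/ε₂ − 1).
T₁⁴ − T₂⁴ = 1.275×10¹⁰ − 5.719×10⁹ = 7.026×10⁹ K⁴.
1/ε₁ + 1/ε₂ − 1 = 1.562 + 1.961 − 1 = 2.523.
q = 5.67×10⁻⁸ × 7.026×10⁹ / 2.523.

q ≈ 158 W/m²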